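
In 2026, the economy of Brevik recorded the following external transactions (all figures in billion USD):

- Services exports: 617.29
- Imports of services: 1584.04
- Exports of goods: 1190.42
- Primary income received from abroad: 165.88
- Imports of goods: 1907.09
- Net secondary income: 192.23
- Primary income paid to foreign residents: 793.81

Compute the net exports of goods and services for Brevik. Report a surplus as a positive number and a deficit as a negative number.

Goods balance = 1190.42 - 1907.09 = -716.67
Services balance = 617.29 - 1584.04 = -966.75
Trade balance (goods + services) = -716.67 + (-966.75) = -1683.42

-1683.42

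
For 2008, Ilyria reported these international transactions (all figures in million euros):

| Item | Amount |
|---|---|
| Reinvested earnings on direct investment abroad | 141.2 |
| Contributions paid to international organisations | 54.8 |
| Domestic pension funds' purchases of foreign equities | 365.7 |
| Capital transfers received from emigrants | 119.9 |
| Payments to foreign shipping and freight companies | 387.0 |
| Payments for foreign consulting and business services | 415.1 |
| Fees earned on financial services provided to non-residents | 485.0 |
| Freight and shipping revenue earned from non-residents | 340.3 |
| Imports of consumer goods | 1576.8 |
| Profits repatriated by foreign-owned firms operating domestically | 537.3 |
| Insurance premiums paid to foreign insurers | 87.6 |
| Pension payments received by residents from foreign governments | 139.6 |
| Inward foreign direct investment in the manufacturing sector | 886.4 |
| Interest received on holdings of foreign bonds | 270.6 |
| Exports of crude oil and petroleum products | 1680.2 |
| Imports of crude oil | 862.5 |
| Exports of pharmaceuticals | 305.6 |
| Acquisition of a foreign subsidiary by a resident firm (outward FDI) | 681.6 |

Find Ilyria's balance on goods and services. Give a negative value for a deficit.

Goods: -1576.8 + 305.6 - 862.5 + 1680.2 = -453.5
Services: 485.0 - 415.1 - 387.0 + 340.3 - 87.6 = -64.4
Trade balance = -453.5 + (-64.4) = -517.9
(Excluded from the trade balance — primary income: reinvested earnings on direct investment abroad 141.2, profits repatriated by foreign-owned firms operating domestically 537.3, interest received on holdings of foreign bonds 270.6; secondary income: contributions paid to international organisations 54.8, pension payments received by residents from foreign governments 139.6; financial account: domestic pension funds' purchases of foreign equities 365.7, inward foreign direct investment in the manufacturing sector 886.4, acquisition of a foreign subsidiary by a resident firm (outward FDI) 681.6; capital account: capital transfers received from emigrants 119.9.)

-517.9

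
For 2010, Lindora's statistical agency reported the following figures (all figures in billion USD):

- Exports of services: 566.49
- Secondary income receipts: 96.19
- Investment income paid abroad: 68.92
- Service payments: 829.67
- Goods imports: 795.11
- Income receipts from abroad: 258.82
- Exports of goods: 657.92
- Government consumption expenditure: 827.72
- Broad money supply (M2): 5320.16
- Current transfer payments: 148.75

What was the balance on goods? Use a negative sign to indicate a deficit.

Goods balance = 657.92 - 795.11 = -137.19

-137.19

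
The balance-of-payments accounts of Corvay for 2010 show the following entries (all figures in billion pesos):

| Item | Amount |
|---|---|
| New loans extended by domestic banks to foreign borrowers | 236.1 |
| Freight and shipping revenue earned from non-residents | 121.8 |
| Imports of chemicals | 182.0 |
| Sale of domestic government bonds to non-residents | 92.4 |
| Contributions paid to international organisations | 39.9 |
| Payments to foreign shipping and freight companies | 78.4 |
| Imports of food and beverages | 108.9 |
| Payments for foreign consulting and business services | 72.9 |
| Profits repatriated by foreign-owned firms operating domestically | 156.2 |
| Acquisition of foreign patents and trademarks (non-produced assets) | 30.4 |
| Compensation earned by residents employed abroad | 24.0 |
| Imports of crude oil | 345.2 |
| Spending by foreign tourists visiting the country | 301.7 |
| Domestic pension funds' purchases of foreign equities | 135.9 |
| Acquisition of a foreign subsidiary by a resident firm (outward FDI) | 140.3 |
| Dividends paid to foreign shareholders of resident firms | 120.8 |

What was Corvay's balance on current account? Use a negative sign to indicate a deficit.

-656.8

Goods: -108.9 - 182.0 - 345.2 = -636.1
Services: -72.9 - 78.4 + 301.7 + 121.8 = 272.2
Primary income: -120.8 - 156.2 + 24.0 = -253.0
Secondary income: -39.9
Current account = (-636.1) + 272.2 + (-253.0) + (-39.9) = -656.8
(Excluded from the current account — financial account: new loans extended by domestic banks to foreign borrowers 236.1, sale of domestic government bonds to non-residents 92.4, domestic pension funds' purchases of foreign equities 135.9, acquisition of a foreign subsidiary by a resident firm (outward FDI) 140.3; capital account: acquisition of foreign patents and trademarks (non-produced assets) 30.4.)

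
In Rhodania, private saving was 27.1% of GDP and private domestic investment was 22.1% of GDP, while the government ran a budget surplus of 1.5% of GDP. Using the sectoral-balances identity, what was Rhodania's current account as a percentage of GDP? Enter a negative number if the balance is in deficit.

6.5

By the sectoral-balances identity, CA = (S_private - I) + (T - G).
Private balance = 27.1 - 22.1 = 5.0
Government balance (T - G) = 1.5
CA = 5.0 + 1.5 = 6.5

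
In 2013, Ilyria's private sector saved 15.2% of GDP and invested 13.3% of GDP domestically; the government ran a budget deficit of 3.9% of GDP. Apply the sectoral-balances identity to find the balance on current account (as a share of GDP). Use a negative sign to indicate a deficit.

By the sectoral-balances identity, CA = (S_private - I) + (T - G).
Private balance = 15.2 - 13.3 = 1.9
Government balance (T - G) = -3.9
CA = 1.9 + (-3.9) = -2.0

-2.0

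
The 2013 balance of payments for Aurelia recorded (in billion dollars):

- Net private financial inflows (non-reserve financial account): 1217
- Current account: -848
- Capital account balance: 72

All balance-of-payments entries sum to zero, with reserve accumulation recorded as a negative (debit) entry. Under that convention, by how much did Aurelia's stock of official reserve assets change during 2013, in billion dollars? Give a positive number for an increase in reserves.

Official reserve transactions balance = -((-848) + 72 + 1217) = -441
An accumulation of reserves is recorded as a debit (negative entry), so the change in the stock of reserves is the negative of that balance.
Change in official reserves = -(-441) = 441

441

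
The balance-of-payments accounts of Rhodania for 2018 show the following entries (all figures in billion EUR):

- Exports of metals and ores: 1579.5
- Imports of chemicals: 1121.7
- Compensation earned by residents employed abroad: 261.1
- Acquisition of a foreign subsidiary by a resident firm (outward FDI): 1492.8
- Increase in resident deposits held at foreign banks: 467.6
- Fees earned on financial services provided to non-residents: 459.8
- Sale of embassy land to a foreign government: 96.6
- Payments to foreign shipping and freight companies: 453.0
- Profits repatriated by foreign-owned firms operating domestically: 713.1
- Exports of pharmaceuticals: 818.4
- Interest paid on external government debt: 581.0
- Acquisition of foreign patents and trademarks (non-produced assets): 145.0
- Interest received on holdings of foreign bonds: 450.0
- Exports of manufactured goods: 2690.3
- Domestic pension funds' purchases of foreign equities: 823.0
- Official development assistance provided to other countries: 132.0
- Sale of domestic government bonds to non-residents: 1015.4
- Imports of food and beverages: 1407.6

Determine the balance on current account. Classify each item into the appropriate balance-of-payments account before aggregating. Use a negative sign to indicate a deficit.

Goods: -1407.6 + 2690.3 - 1121.7 + 1579.5 + 818.4 = 2558.9
Services: -453.0 + 459.8 = 6.8
Primary income: 450.0 - 581.0 + 261.1 - 713.1 = -583.0
Secondary income: -132.0
Current account = 2558.9 + 6.8 + (-583.0) + (-132.0) = 1850.7
(Excluded from the current account — financial account: acquisition of a foreign subsidiary by a resident firm (outward FDI) 1492.8, increase in resident deposits held at foreign banks 467.6, domestic pension funds' purchases of foreign equities 823.0, sale of domestic government bonds to non-residents 1015.4; capital account: sale of embassy land to a foreign government 96.6, acquisition of foreign patents and trademarks (non-produced assets) 145.0.)

1850.7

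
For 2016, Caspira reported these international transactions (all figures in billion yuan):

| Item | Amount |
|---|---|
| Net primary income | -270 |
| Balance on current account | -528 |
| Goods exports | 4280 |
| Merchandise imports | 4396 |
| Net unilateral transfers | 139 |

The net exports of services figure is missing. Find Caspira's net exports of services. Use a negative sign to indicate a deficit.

Current account = goods balance + services balance + net primary income + net secondary income
Sum of the known components = -247
Net exports of services = CA - (known components) = -528 - (-247) = -281

-281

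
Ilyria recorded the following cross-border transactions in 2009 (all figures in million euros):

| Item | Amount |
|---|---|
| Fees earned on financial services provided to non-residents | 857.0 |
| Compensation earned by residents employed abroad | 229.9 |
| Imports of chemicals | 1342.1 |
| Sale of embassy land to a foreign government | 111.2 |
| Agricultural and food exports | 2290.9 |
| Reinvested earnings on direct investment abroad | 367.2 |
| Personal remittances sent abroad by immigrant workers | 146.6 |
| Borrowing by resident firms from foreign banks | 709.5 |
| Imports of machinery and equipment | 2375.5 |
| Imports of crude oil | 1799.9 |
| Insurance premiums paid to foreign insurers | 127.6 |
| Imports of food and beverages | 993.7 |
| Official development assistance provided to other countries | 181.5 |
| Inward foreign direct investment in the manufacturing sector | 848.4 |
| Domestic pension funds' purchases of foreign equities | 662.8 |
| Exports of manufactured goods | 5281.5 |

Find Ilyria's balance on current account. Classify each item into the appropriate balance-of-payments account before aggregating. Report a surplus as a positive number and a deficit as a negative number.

2059.6

Goods: 5281.5 - 1799.9 - 1342.1 + 2290.9 - 993.7 - 2375.5 = 1061.2
Services: -127.6 + 857.0 = 729.4
Primary income: 367.2 + 229.9 = 597.1
Secondary income: -146.6 - 181.5 = -328.1
Current account = 1061.2 + 729.4 + 597.1 + (-328.1) = 2059.6
(Excluded from the current account — capital account: sale of embassy land to a foreign government 111.2; financial account: borrowing by resident firms from foreign banks 709.5, inward foreign direct investment in the manufacturing sector 848.4, domestic pension funds' purchases of foreign equities 662.8.)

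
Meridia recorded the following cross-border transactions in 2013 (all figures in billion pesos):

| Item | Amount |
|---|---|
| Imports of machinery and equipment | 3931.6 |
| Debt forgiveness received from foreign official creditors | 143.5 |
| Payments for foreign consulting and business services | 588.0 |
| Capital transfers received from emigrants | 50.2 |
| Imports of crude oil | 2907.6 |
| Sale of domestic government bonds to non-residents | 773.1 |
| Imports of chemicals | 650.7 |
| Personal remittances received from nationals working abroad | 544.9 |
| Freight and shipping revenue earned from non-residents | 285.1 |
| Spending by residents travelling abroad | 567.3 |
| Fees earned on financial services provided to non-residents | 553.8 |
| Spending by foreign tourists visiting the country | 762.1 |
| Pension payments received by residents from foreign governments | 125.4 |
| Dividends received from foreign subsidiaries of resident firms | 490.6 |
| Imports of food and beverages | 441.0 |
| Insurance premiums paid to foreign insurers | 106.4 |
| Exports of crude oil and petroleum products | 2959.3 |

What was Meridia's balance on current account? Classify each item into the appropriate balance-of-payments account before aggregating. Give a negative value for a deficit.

Goods: 2959.3 - 650.7 - 441.0 - 2907.6 - 3931.6 = -4971.6
Services: -567.3 - 106.4 + 285.1 + 762.1 + 553.8 - 588.0 = 339.3
Primary income: 490.6
Secondary income: 125.4 + 544.9 = 670.3
Current account = (-4971.6) + 339.3 + 490.6 + 670.3 = -3471.4
(Excluded from the current account — capital account: debt forgiveness received from foreign official creditors 143.5, capital transfers received from emigrants 50.2; financial account: sale of domestic government bonds to non-residents 773.1.)

-3471.4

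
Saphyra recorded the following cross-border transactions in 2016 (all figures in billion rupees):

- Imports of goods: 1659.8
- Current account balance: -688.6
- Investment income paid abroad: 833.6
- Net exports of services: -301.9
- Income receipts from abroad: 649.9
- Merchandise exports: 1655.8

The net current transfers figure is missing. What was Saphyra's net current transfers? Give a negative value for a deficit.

Current account = goods balance + services balance + net primary income + net secondary income
Sum of the known components = -489.6
Net current transfers = CA - (known components) = -688.6 - (-489.6) = -199.0

-199.0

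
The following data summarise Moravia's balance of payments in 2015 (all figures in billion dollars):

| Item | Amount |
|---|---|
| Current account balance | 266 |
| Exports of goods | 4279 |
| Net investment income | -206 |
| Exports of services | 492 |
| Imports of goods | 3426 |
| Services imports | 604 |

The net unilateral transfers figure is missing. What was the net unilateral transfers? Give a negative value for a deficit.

-269

Current account = goods balance + services balance + net primary income + net secondary income
Sum of the known components = 535
Net unilateral transfers = CA - (known components) = 266 - 535 = -269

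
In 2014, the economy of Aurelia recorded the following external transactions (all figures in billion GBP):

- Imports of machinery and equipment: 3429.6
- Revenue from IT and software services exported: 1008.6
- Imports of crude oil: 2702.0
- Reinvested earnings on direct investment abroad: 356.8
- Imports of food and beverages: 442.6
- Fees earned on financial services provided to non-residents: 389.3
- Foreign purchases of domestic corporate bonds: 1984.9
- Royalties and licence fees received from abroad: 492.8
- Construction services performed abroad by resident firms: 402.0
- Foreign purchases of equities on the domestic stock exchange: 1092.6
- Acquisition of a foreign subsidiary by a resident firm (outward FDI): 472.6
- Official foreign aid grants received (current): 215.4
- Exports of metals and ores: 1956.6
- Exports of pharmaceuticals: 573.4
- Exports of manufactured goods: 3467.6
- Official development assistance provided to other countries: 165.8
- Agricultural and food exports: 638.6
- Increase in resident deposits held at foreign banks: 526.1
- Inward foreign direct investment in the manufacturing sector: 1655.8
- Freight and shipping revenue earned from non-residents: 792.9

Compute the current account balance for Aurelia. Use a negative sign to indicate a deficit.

3554.0

Goods: 1956.6 - 3429.6 - 442.6 + 573.4 - 2702.0 + 3467.6 + 638.6 = 62.0
Services: 402.0 + 792.9 + 492.8 + 389.3 + 1008.6 = 3085.6
Primary income: 356.8
Secondary income: -165.8 + 215.4 = 49.6
Current account = 62.0 + 3085.6 + 356.8 + 49.6 = 3554.0
(Excluded from the current account — financial account: foreign purchases of domestic corporate bonds 1984.9, foreign purchases of equities on the domestic stock exchange 1092.6, acquisition of a foreign subsidiary by a resident firm (outward FDI) 472.6, increase in resident deposits held at foreign banks 526.1, inward foreign direct investment in the manufacturing sector 1655.8.)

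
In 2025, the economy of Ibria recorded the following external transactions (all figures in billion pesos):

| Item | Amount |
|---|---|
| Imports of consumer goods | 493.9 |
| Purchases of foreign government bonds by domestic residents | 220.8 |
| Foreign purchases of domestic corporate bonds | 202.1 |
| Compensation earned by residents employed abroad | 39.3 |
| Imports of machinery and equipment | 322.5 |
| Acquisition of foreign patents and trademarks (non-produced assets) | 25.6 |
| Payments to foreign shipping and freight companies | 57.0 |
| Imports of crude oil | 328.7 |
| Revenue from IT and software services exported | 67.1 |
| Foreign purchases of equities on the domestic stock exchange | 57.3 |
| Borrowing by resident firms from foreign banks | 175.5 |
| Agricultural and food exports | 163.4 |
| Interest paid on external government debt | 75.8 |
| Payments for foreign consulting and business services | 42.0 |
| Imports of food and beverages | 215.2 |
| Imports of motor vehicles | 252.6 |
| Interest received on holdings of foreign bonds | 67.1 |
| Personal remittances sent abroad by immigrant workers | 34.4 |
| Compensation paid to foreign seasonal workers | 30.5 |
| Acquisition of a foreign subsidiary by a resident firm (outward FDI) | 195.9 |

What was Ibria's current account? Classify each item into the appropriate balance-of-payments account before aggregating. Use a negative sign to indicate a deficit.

Goods: -493.9 - 215.2 - 252.6 - 328.7 + 163.4 - 322.5 = -1449.5
Services: -42.0 - 57.0 + 67.1 = -31.9
Primary income: -30.5 - 75.8 + 67.1 + 39.3 = 0.1
Secondary income: -34.4
Current account = (-1449.5) + (-31.9) + 0.1 + (-34.4) = -1515.7
(Excluded from the current account — financial account: purchases of foreign government bonds by domestic residents 220.8, foreign purchases of domestic corporate bonds 202.1, foreign purchases of equities on the domestic stock exchange 57.3, borrowing by resident firms from foreign banks 175.5, acquisition of a foreign subsidiary by a resident firm (outward FDI) 195.9; capital account: acquisition of foreign patents and trademarks (non-produced assets) 25.6.)

-1515.7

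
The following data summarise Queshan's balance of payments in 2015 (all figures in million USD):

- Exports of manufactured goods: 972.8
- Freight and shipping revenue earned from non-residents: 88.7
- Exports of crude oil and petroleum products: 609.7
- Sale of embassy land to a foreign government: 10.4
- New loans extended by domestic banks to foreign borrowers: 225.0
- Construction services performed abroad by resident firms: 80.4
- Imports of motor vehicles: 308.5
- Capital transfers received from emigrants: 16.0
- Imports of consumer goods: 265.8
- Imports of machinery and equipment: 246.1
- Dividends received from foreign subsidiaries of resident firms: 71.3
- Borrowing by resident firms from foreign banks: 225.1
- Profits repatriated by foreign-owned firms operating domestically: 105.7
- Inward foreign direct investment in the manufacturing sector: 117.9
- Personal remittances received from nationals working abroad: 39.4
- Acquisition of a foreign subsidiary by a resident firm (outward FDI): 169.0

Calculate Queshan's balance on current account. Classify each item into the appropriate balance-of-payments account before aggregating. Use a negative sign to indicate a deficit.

Goods: -308.5 + 609.7 - 265.8 - 246.1 + 972.8 = 762.1
Services: 88.7 + 80.4 = 169.1
Primary income: 71.3 - 105.7 = -34.4
Secondary income: 39.4
Current account = 762.1 + 169.1 + (-34.4) + 39.4 = 936.2
(Excluded from the current account — capital account: sale of embassy land to a foreign government 10.4, capital transfers received from emigrants 16.0; financial account: new loans extended by domestic banks to foreign borrowers 225.0, borrowing by resident firms from foreign banks 225.1, inward foreign direct investment in the manufacturing sector 117.9, acquisition of a foreign subsidiary by a resident firm (outward FDI) 169.0.)

936.2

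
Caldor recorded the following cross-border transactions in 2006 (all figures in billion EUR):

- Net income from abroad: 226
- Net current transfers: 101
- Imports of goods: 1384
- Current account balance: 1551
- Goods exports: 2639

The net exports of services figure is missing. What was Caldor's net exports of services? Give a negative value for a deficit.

Current account = goods balance + services balance + net primary income + net secondary income
Sum of the known components = 1582
Net exports of services = CA - (known components) = 1551 - 1582 = -31

-31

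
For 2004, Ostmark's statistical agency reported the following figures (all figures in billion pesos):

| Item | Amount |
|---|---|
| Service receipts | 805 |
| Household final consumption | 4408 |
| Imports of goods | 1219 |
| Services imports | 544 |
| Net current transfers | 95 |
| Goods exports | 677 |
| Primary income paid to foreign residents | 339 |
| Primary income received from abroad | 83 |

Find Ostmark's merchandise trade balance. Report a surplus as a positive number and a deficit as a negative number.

Goods balance = 677 - 1219 = -542

-542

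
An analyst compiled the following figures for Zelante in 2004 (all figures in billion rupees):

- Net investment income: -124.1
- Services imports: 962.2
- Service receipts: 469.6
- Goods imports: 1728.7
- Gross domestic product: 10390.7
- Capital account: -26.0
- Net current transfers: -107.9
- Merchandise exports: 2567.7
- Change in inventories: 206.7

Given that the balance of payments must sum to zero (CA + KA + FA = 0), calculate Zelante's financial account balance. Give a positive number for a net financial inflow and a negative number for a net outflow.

Goods balance = 2567.7 - 1728.7 = 839.0
Services balance = 469.6 - 962.2 = -492.6
Trade balance (goods + services) = 839.0 + (-492.6) = 346.4
Net primary income = -124.1
Net secondary income = -107.9
Current account = 346.4 + (-124.1) + (-107.9) = 114.4
Financial account = -(114.4 + (-26.0)) = -88.4

-88.4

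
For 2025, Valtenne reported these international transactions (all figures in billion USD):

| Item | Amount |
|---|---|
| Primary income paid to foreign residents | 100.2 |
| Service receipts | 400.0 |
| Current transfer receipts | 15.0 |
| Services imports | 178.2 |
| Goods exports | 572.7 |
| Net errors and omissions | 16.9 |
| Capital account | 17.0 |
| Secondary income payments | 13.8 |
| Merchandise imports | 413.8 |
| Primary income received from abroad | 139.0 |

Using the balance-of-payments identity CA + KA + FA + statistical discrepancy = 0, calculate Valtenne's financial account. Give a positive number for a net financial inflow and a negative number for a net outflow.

Goods balance = 572.7 - 413.8 = 158.9
Services balance = 400.0 - 178.2 = 221.8
Trade balance (goods + services) = 158.9 + 221.8 = 380.7
Net primary income = 139.0 - 100.2 = 38.8
Net secondary income = 15.0 - 13.8 = 1.2
Current account = 380.7 + 38.8 + 1.2 = 420.7
Financial account = -(420.7 + 17.0 + 16.9) = -454.6

-454.6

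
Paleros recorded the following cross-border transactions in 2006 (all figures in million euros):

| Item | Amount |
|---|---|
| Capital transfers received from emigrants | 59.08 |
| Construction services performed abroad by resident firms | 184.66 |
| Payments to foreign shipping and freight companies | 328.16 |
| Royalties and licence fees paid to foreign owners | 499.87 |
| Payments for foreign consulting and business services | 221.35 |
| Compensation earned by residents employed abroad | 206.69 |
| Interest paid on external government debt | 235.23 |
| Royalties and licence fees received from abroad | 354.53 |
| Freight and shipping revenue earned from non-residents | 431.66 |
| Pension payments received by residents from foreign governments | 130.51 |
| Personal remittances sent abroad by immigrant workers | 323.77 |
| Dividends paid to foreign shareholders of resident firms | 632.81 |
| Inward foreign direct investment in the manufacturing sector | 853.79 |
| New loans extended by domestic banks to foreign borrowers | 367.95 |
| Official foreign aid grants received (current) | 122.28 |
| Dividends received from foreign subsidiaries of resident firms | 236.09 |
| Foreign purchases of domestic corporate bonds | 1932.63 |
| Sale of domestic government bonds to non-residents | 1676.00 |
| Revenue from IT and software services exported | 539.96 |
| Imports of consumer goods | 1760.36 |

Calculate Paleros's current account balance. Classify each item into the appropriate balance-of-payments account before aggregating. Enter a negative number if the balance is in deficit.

Goods: -1760.36
Services: 431.66 - 499.87 - 221.35 + 354.53 + 539.96 - 328.16 + 184.66 = 461.43
Primary income: 206.69 + 236.09 - 235.23 - 632.81 = -425.26
Secondary income: 130.51 - 323.77 + 122.28 = -70.98
Current account = (-1760.36) + 461.43 + (-425.26) + (-70.98) = -1795.17
(Excluded from the current account — capital account: capital transfers received from emigrants 59.08; financial account: inward foreign direct investment in the manufacturing sector 853.79, new loans extended by domestic banks to foreign borrowers 367.95, foreign purchases of domestic corporate bonds 1932.63, sale of domestic government bonds to non-residents 1676.00.)

-1795.17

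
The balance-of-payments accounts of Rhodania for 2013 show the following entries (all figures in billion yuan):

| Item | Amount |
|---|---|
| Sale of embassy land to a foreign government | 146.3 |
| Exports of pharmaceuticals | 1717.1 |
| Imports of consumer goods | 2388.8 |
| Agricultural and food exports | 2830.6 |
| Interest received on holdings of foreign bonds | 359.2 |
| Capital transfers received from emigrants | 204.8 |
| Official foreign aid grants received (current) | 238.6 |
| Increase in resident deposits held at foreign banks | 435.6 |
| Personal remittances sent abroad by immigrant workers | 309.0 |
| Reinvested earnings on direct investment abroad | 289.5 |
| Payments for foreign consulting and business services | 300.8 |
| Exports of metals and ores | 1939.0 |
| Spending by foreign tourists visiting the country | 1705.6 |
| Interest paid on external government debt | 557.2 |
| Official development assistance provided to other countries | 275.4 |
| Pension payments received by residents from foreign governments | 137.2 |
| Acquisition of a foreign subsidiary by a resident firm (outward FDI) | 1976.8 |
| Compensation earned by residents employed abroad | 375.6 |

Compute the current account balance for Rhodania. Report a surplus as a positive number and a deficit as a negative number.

5761.2

Goods: 2830.6 + 1717.1 - 2388.8 + 1939.0 = 4097.9
Services: 1705.6 - 300.8 = 1404.8
Primary income: 359.2 - 557.2 + 375.6 + 289.5 = 467.1
Secondary income: 137.2 + 238.6 - 275.4 - 309.0 = -208.6
Current account = 4097.9 + 1404.8 + 467.1 + (-208.6) = 5761.2
(Excluded from the current account — capital account: sale of embassy land to a foreign government 146.3, capital transfers received from emigrants 204.8; financial account: increase in resident deposits held at foreign banks 435.6, acquisition of a foreign subsidiary by a resident firm (outward FDI) 1976.8.)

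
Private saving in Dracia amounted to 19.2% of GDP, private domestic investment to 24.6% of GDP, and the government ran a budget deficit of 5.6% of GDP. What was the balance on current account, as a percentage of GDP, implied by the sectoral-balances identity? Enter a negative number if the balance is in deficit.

By the sectoral-balances identity, CA = (S_private - I) + (T - G).
Private balance = 19.2 - 24.6 = -5.4
Government balance (T - G) = -5.6
CA = -5.4 + (-5.6) = -11.0

-11.0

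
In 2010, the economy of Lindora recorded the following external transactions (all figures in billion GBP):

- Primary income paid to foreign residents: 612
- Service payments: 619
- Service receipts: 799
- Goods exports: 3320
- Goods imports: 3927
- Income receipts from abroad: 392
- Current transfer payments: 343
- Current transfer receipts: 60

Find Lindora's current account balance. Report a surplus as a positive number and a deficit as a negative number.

-930

Goods balance = 3320 - 3927 = -607
Services balance = 799 - 619 = 180
Trade balance (goods + services) = -607 + 180 = -427
Net primary income = 392 - 612 = -220
Net secondary income = 60 - 343 = -283
Current account = -427 + (-220) + (-283) = -930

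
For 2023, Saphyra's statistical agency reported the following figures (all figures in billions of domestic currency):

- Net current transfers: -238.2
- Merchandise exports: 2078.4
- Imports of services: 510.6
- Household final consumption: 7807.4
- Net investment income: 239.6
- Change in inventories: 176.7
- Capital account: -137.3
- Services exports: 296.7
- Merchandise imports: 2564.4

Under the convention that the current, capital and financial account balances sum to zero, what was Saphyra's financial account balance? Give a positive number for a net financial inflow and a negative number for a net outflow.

Goods balance = 2078.4 - 2564.4 = -486.0
Services balance = 296.7 - 510.6 = -213.9
Trade balance (goods + services) = -486.0 + (-213.9) = -699.9
Net primary income = 239.6
Net secondary income = -238.2
Current account = -699.9 + 239.6 + (-238.2) = -698.5
Financial account = -(-698.5 + (-137.3)) = 835.8

835.8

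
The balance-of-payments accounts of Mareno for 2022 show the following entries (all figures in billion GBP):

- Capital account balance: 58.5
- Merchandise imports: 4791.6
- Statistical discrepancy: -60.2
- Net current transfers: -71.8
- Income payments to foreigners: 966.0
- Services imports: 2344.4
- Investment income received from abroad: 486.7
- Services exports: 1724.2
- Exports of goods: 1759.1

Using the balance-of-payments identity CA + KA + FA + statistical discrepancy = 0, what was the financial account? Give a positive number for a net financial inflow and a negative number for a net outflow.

Goods balance = 1759.1 - 4791.6 = -3032.5
Services balance = 1724.2 - 2344.4 = -620.2
Trade balance (goods + services) = -3032.5 + (-620.2) = -3652.7
Net primary income = 486.7 - 966.0 = -479.3
Net secondary income = -71.8
Current account = -3652.7 + (-479.3) + (-71.8) = -4203.8
Financial account = -(-4203.8 + 58.5 + (-60.2)) = 4205.5

4205.5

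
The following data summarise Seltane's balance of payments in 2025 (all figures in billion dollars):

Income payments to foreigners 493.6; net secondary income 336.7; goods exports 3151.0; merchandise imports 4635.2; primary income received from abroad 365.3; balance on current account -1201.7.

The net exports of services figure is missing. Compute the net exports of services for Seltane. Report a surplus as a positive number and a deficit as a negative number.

74.1

Current account = goods balance + services balance + net primary income + net secondary income
Sum of the known components = -1275.8
Net exports of services = CA - (known components) = -1201.7 - (-1275.8) = 74.1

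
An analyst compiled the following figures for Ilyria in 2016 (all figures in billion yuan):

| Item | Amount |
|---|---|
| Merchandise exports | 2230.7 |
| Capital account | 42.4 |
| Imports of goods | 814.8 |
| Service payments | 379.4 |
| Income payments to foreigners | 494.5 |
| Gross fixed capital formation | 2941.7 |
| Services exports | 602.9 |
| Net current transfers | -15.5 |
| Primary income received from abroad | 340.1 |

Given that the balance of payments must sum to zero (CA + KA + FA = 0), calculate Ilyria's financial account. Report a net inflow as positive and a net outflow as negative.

Goods balance = 2230.7 - 814.8 = 1415.9
Services balance = 602.9 - 379.4 = 223.5
Trade balance (goods + services) = 1415.9 + 223.5 = 1639.4
Net primary income = 340.1 - 494.5 = -154.4
Net secondary income = -15.5
Current account = 1639.4 + (-154.4) + (-15.5) = 1469.5
Financial account = -(1469.5 + 42.4) = -1511.9

-1511.9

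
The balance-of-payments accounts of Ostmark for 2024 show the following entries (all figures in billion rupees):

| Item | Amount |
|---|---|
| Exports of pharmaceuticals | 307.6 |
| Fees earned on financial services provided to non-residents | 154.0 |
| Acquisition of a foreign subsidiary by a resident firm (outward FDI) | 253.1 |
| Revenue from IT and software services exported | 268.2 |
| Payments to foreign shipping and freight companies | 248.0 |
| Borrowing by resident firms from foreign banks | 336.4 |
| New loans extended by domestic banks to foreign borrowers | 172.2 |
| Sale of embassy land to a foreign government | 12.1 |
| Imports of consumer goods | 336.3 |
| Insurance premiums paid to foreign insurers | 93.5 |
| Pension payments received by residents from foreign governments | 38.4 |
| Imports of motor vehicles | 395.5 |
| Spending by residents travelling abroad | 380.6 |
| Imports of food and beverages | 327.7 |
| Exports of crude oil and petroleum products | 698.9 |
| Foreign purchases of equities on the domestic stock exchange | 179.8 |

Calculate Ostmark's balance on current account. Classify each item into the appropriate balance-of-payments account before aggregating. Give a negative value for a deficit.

-314.5

Goods: -395.5 - 336.3 - 327.7 + 698.9 + 307.6 = -53.0
Services: -248.0 - 93.5 + 154.0 - 380.6 + 268.2 = -299.9
Secondary income: 38.4
Current account = (-53.0) + (-299.9) + 38.4 = -314.5
(Excluded from the current account — financial account: acquisition of a foreign subsidiary by a resident firm (outward FDI) 253.1, borrowing by resident firms from foreign banks 336.4, new loans extended by domestic banks to foreign borrowers 172.2, foreign purchases of equities on the domestic stock exchange 179.8; capital account: sale of embassy land to a foreign government 12.1.)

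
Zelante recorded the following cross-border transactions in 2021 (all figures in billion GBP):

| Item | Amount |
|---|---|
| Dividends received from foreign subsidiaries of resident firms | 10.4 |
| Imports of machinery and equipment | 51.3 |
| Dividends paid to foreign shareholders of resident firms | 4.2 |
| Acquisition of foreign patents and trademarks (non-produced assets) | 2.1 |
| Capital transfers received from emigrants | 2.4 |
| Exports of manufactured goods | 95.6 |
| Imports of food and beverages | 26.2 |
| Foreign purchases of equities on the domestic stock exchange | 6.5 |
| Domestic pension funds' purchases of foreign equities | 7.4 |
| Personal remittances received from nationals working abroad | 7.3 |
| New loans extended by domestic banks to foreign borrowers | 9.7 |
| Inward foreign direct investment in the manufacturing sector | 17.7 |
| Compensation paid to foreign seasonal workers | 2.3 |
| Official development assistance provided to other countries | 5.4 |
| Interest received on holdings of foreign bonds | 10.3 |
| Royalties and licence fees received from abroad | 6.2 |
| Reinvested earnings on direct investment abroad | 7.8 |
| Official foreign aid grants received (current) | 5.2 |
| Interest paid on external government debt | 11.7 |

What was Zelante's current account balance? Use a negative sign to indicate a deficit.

Goods: -51.3 - 26.2 + 95.6 = 18.1
Services: 6.2
Primary income: -4.2 - 2.3 - 11.7 + 7.8 + 10.3 + 10.4 = 10.3
Secondary income: -5.4 + 7.3 + 5.2 = 7.1
Current account = 18.1 + 6.2 + 10.3 + 7.1 = 41.7
(Excluded from the current account — capital account: acquisition of foreign patents and trademarks (non-produced assets) 2.1, capital transfers received from emigrants 2.4; financial account: foreign purchases of equities on the domestic stock exchange 6.5, domestic pension funds' purchases of foreign equities 7.4, new loans extended by domestic banks to foreign borrowers 9.7, inward foreign direct investment in the manufacturing sector 17.7.)

41.7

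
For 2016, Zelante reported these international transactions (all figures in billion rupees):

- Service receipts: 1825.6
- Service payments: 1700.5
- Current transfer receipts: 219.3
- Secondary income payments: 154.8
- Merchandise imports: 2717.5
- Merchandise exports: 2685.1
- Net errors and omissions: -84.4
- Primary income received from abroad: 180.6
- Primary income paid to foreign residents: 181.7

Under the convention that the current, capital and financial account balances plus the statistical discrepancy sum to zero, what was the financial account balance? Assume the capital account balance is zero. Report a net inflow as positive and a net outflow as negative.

Goods balance = 2685.1 - 2717.5 = -32.4
Services balance = 1825.6 - 1700.5 = 125.1
Trade balance (goods + services) = -32.4 + 125.1 = 92.7
Net primary income = 180.6 - 181.7 = -1.1
Net secondary income = 219.3 - 154.8 = 64.5
Current account = 92.7 + (-1.1) + 64.5 = 156.1
Financial account = -(156.1 + (-84.4)) = -71.7

-71.7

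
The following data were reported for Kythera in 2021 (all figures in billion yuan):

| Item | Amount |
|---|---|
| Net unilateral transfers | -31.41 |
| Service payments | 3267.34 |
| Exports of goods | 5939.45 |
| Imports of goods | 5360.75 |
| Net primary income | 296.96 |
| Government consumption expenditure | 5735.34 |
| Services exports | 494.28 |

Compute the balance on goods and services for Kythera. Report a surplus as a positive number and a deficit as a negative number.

Goods balance = 5939.45 - 5360.75 = 578.70
Services balance = 494.28 - 3267.34 = -2773.06
Trade balance (goods + services) = 578.70 + (-2773.06) = -2194.36

-2194.36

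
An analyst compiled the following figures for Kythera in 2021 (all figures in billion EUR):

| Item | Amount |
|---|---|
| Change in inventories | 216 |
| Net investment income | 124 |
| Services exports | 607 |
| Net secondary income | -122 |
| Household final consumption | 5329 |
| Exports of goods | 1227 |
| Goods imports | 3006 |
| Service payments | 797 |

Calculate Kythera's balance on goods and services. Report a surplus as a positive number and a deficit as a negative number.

Goods balance = 1227 - 3006 = -1779
Services balance = 607 - 797 = -190
Trade balance (goods + services) = -1779 + (-190) = -1969

-1969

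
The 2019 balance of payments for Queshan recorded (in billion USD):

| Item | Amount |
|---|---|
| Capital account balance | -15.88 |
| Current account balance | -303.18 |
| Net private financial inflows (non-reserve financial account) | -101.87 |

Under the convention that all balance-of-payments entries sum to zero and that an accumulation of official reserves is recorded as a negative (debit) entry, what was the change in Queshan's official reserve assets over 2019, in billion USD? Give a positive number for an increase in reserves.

Official reserve transactions balance = -((-303.18) + (-15.88) + (-101.87)) = 420.93
An accumulation of reserves is recorded as a debit (negative entry), so the change in the stock of reserves is the negative of that balance.
Change in official reserves = -(420.93) = -420.93

-420.93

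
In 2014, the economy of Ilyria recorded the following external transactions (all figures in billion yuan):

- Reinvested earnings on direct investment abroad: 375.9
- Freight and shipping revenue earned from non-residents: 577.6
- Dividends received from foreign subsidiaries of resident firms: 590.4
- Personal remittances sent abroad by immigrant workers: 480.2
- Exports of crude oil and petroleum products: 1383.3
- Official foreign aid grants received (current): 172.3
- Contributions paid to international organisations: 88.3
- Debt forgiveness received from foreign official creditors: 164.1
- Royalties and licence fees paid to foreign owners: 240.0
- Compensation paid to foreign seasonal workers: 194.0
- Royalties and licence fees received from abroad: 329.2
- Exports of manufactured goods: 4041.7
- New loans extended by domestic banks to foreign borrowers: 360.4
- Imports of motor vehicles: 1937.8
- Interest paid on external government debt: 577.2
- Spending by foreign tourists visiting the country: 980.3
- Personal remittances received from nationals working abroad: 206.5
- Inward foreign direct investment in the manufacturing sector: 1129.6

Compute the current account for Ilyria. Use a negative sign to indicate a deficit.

Goods: 4041.7 - 1937.8 + 1383.3 = 3487.2
Services: 980.3 + 329.2 - 240.0 + 577.6 = 1647.1
Primary income: 375.9 + 590.4 - 194.0 - 577.2 = 195.1
Secondary income: -88.3 + 206.5 - 480.2 + 172.3 = -189.7
Current account = 3487.2 + 1647.1 + 195.1 + (-189.7) = 5139.7
(Excluded from the current account — capital account: debt forgiveness received from foreign official creditors 164.1; financial account: new loans extended by domestic banks to foreign borrowers 360.4, inward foreign direct investment in the manufacturing sector 1129.6.)

5139.7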